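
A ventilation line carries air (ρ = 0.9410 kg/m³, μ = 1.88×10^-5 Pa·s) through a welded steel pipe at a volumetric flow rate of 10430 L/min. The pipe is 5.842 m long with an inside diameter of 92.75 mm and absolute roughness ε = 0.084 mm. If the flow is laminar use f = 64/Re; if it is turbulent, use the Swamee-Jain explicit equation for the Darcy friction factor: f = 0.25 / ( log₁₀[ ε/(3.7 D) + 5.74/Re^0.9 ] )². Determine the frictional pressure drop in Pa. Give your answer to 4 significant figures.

ΔP ≈ 424.6 Pa

Q = 10430 L/min = 10430/60000 = 0.1738 m³/s.
Cross-sectional area A = πD²/4 = π(0.09275)²/4 = 0.006756 m²; mean velocity V = Q/A = 0.1738/0.006756 = 25.73 m/s.
Reynolds number Re = ρVD/μ = 0.941 · 25.73 · 0.09275 / 1.88e-05 = 1.194e+05.
Re > 4000 → turbulent. Relative roughness ε/D = 8.4e-05/0.09275 = 0.000906. Swamee-Jain: f = 0.25/(log₁₀[0.000906/3.7 + 5.74/1.194e+05^0.9])² = 0.25/(log₁₀[0.000245 + 0.000155])² = 0.25/(-3.399)² = 0.02165.
Darcy-Weisbach: ΔP = f(L/D)(ρV²/2) = 0.02165·(5.842/0.09275)·(0.941·25.73²/2) = 0.02165·62.99·311.5 = 424.6 Pa.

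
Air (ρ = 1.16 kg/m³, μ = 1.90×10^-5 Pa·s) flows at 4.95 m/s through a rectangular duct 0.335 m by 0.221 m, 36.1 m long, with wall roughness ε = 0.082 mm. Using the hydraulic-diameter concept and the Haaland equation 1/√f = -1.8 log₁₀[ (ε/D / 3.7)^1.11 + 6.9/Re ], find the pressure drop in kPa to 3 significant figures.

Hydraulic diameter D_h = 4A/P = 4·(0.335·0.221)/(2·(0.335+0.221)) = 0.2961/1.112 = 0.2663 m.
Re = ρVD_h/μ = 1.16·4.95·0.2663/1.9e-05 = 8.048e+04.
ε/D_h = 8.2e-05/0.2663 = 0.000308; Haaland gives 1/√f = -1.8 log₁₀[2.96e-05+8.57e-05] = 7.088, so f = 0.0199.
ΔP = f(L/D_h)(ρV²/2) = 0.0199·36.1/0.2663·14.21 = 38.34 Pa.
ΔP = 0.0383 kPa.

ΔP ≈ 0.0383 kPa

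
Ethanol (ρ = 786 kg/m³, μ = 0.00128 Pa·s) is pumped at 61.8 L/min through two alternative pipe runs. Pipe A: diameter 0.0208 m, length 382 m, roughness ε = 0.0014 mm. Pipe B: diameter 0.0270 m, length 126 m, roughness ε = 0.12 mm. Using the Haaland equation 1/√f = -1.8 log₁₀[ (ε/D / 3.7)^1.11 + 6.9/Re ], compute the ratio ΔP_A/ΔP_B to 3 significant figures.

ΔP_A/ΔP_B ≈ 7.67

Pipe A: V = Q/A = 0.00103/0.0003398 = 3.031 m/s; Re = 3.872e+04; ε/D = 6.73e-05; Haaland → f = 0.02211; ΔP_A = f(L/D)(ρV²/2) = 1.467e+06 Pa.
Pipe B: V = Q/A = 0.00103/0.0005726 = 1.799 m/s; Re = 2.983e+04; ε/D = 0.00444; Haaland → f = 0.03223; ΔP_B = f(L/D)(ρV²/2) = 1.913e+05 Pa.
ΔP_A/ΔP_B = 1.467e+06/1.913e+05 = 7.67.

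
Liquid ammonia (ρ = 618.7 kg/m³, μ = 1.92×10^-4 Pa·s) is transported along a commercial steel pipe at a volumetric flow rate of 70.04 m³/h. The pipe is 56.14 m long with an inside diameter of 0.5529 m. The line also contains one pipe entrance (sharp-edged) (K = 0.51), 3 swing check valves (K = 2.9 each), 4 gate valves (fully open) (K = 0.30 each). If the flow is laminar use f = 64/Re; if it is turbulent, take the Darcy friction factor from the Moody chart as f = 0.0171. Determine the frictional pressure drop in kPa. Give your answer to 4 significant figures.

Q = 70.04 m³/h = 70.04/3600 = 0.01946 m³/s.
Cross-sectional area A = πD²/4 = π(0.5529)²/4 = 0.2401 m²; mean velocity V = Q/A = 0.01946/0.2401 = 0.08103 m/s.
Reynolds number Re = ρVD/μ = 618.7 · 0.08103 · 0.5529 / 0.000192 = 1.444e+05.
Re > 4000 → turbulent; use the Moody-chart value f = 0.0171.
Total minor-loss coefficient ΣK = 1·0.51 + 3·2.9 + 4·0.3 = 10.4.
ΔP = [f·L/D + ΣK]·(ρV²/2) = [0.0171·56.14/0.5529 + 10.4]·(618.7·0.08103²/2) = [1.736 + 10.4]·2.031 = 24.67 Pa.
ΔP = 24.67 Pa = 0.02467 kPa.

ΔP ≈ 0.02467 kPa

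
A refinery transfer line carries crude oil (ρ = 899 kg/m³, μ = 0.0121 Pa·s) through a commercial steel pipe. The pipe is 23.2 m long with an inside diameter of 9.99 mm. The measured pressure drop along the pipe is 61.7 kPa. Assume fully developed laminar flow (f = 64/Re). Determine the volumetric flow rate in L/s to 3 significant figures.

Q ≈ 0.0537 L/s

For laminar flow, f = 64/Re with Re = ρVD/μ, so Darcy-Weisbach reduces to ΔP = 32μLV/D². Solving for V: V = ΔP·D²/(32μL) = 6.17e+04·(0.00999)²/(32·0.0121·23.2) = 0.6855 m/s.
Check: Re = ρVD/μ = 899·0.6855·0.00999/0.0121 = 508.8 < 2300, so the laminar assumption holds.
Q = V·A = 0.6855·(π/4·0.00999²) = 5.373e-05 m³/s = 0.0537 L/s.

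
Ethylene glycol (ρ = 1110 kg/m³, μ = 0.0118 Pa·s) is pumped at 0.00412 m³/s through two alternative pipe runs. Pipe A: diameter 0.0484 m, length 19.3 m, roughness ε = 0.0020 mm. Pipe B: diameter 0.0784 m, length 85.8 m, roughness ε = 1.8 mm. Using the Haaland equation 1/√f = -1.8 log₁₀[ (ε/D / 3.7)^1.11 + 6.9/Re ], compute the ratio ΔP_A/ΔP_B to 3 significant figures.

ΔP_A/ΔP_B ≈ 1.36

Pipe A: V = Q/A = 0.00412/0.00184 = 2.239 m/s; Re = 1.02e+04; ε/D = 4.13e-05; Haaland → f = 0.03076; ΔP_A = f(L/D)(ρV²/2) = 3.414e+04 Pa.
Pipe B: V = Q/A = 0.00412/0.004827 = 0.8534 m/s; Re = 6294; ε/D = 0.023; Haaland → f = 0.0567; ΔP_B = f(L/D)(ρV²/2) = 2.508e+04 Pa.
ΔP_A/ΔP_B = 3.414e+04/2.508e+04 = 1.36.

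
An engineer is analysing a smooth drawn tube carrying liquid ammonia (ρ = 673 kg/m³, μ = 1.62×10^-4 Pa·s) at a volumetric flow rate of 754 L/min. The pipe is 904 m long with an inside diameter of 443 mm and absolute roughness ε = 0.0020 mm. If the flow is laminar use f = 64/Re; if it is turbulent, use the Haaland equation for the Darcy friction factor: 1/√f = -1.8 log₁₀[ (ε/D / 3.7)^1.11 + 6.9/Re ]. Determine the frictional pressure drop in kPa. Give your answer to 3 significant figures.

ΔP ≈ 0.0750 kPa

Q = 754 L/min = 754/60000 = 0.01257 m³/s.
Cross-sectional area A = πD²/4 = π(0.443)²/4 = 0.1541 m²; mean velocity V = Q/A = 0.01257/0.1541 = 0.08153 m/s.
Reynolds number Re = ρVD/μ = 673 · 0.08153 · 0.443 / 0.000162 = 1.5e+05.
Re > 4000 → turbulent. Relative roughness ε/D = 2e-06/0.443 = 4.51e-06. Haaland: 1/√f = -1.8 log₁₀[(4.51e-06/3.7)^1.11 + 6.9/1.5e+05] = -1.8 log₁₀[2.73e-07 + 4.6e-05] = 7.803, so f = 0.01643.
Darcy-Weisbach: ΔP = f(L/D)(ρV²/2) = 0.01643·(904/0.443)·(673·0.08153²/2) = 0.01643·2041·2.237 = 74.97 Pa.
ΔP = 74.97 Pa = 0.0750 kPa.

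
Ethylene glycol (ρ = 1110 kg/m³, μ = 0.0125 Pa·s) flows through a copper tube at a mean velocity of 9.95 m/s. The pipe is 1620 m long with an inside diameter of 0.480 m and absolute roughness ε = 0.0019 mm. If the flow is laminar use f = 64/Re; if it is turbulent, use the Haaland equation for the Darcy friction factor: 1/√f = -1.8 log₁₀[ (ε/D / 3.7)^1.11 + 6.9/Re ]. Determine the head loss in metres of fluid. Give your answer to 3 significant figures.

Reynolds number Re = ρVD/μ = 1110 · 9.95 · 0.48 / 0.0125 = 4.241e+05.
Re > 4000 → turbulent. Relative roughness ε/D = 1.9e-06/0.48 = 3.96e-06. Haaland: 1/√f = -1.8 log₁₀[(3.96e-06/3.7)^1.11 + 6.9/4.241e+05] = -1.8 log₁₀[2.36e-07 + 1.63e-05] = 8.608, so f = 0.01349.
Darcy-Weisbach: ΔP = f(L/D)(ρV²/2) = 0.01349·(1620/0.48)·(1110·9.95²/2) = 0.01349·3375·5.495e+04 = 2.503e+06 Pa.
Head loss h_f = ΔP/(ρg) = 2.503e+06/(1110·9.81) = 230 m.

h_f ≈ 230 m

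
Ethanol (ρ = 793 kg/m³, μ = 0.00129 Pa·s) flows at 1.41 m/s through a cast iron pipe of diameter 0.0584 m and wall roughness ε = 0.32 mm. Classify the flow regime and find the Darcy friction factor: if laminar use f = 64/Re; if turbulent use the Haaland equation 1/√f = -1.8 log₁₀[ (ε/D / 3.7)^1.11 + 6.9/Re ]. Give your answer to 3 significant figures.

f ≈ 0.0328

Re = ρVD/μ = 793·1.41·0.0584/0.00129 = 5.062e+04.
Re > 4000 → turbulent. ε/D = 0.00032/0.0584 = 0.00548; Haaland: 1/√f = -1.8 log₁₀[0.000723 + 0.000136] = 5.518, so f = 0.03284.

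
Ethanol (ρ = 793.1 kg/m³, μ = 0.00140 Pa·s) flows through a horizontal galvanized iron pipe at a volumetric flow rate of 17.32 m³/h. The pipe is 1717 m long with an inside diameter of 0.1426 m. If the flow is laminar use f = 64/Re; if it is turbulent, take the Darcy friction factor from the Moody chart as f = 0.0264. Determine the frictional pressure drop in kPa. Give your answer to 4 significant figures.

ΔP ≈ 11.44 kPa

Q = 17.32 m³/h = 17.32/3600 = 0.004811 m³/s.
Cross-sectional area A = πD²/4 = π(0.1426)²/4 = 0.01597 m²; mean velocity V = Q/A = 0.004811/0.01597 = 0.3012 m/s.
Reynolds number Re = ρVD/μ = 793.1 · 0.3012 · 0.1426 / 0.0014 = 2.434e+04.
Re > 4000 → turbulent; use the Moody-chart value f = 0.0264.
Darcy-Weisbach: ΔP = f(L/D)(ρV²/2) = 0.0264·(1717/0.1426)·(793.1·0.3012²/2) = 0.0264·1.204e+04·35.99 = 1.144e+04 Pa.
ΔP = 1.144e+04 Pa = 11.44 kPa.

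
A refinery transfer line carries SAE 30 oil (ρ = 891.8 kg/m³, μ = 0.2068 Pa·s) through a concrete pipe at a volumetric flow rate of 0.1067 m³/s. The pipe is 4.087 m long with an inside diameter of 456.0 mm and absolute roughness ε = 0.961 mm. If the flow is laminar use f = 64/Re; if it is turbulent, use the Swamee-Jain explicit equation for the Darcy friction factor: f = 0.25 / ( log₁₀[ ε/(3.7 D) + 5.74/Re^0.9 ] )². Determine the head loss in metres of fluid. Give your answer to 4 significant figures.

h_f ≈ 0.009714 m

Cross-sectional area A = πD²/4 = π(0.456)²/4 = 0.1633 m²; mean velocity V = Q/A = 0.1067/0.1633 = 0.6533 m/s.
Reynolds number Re = ρVD/μ = 891.8 · 0.6533 · 0.456 / 0.207 = 1285.
Re < 2300 → laminar flow, so f = 64/Re = 64/1285 = 0.04981 (the turbulent correlation is not needed).
Darcy-Weisbach: ΔP = f(L/D)(ρV²/2) = 0.04981·(4.087/0.456)·(891.8·0.6533²/2) = 0.04981·8.963·190.3 = 84.98 Pa.
Head loss h_f = ΔP/(ρg) = 84.98/(891.8·9.81) = 0.009714 m.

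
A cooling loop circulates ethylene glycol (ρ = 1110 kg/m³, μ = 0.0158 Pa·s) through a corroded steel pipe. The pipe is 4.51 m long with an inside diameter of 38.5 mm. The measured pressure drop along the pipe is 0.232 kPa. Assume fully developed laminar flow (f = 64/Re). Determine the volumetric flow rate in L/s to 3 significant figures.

Q ≈ 0.176 L/s

For laminar flow, f = 64/Re with Re = ρVD/μ, so Darcy-Weisbach reduces to ΔP = 32μLV/D². Solving for V: V = ΔP·D²/(32μL) = 232·(0.0385)²/(32·0.0158·4.51) = 0.1508 m/s.
Check: Re = ρVD/μ = 1110·0.1508·0.0385/0.0158 = 407.9 < 2300, so the laminar assumption holds.
Q = V·A = 0.1508·(π/4·0.0385²) = 0.0001756 m³/s = 0.176 L/s.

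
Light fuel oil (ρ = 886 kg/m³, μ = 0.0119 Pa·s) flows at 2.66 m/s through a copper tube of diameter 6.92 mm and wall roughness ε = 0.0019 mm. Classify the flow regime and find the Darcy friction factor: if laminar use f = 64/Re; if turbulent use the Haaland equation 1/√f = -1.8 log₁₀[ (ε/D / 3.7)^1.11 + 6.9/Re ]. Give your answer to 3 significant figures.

Re = ρVD/μ = 886·2.66·0.00692/0.0119 = 1370.
Re < 2300 → laminar, so f = 64/Re = 0.0467 (roughness is irrelevant in laminar flow).

f ≈ 0.0467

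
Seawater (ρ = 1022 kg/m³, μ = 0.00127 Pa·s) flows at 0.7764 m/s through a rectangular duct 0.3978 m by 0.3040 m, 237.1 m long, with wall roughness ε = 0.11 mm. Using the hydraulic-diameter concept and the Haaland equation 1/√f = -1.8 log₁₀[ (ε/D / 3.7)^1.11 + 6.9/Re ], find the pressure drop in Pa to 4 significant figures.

ΔP ≈ 3705 Pa

Hydraulic diameter D_h = 4A/P = 4·(0.3978·0.304)/(2·(0.3978+0.304)) = 0.4837/1.404 = 0.3446 m.
Re = ρVD_h/μ = 1022·0.7764·0.3446/0.00127 = 2.153e+05.
ε/D_h = 0.00011/0.3446 = 0.000319; Haaland gives 1/√f = -1.8 log₁₀[3.08e-05+3.2e-05] = 7.563, so f = 0.01748.
ΔP = f(L/D_h)(ρV²/2) = 0.01748·237.1/0.3446·308 = 3705 Pa.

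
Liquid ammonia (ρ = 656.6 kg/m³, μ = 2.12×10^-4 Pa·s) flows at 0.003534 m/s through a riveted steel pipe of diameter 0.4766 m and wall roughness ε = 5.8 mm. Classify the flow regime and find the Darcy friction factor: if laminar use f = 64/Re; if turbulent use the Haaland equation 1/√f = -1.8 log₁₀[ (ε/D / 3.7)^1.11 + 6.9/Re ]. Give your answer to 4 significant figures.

f ≈ 0.04891

Re = ρVD/μ = 656.6·0.003534·0.4766/0.000212 = 5217.
Re > 4000 → turbulent. ε/D = 0.0058/0.4766 = 0.0122; Haaland: 1/√f = -1.8 log₁₀[0.00175 + 0.00132] = 4.522, so f = 0.04891.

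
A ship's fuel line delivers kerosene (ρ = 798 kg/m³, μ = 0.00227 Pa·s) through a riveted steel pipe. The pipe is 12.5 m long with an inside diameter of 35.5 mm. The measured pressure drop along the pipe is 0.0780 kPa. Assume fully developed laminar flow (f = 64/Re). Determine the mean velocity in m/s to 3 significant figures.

For laminar flow, f = 64/Re with Re = ρVD/μ, so Darcy-Weisbach reduces to ΔP = 32μLV/D². Solving for V: V = ΔP·D²/(32μL) = 78·(0.0355)²/(32·0.00227·12.5) = 0.1083 m/s.
Check: Re = ρVD/μ = 798·0.1083·0.0355/0.00227 = 1351 < 2300, so the laminar assumption holds.

V ≈ 0.108 m/s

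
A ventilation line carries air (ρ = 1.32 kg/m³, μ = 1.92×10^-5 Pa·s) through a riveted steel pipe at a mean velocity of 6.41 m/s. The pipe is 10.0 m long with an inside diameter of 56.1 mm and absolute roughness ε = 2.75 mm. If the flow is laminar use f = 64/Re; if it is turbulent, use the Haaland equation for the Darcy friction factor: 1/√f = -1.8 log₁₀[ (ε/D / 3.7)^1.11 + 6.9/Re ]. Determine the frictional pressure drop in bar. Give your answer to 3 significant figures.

Reynolds number Re = ρVD/μ = 1.32 · 6.41 · 0.0561 / 1.92e-05 = 2.472e+04.
Re > 4000 → turbulent. Relative roughness ε/D = 0.00275/0.0561 = 0.049. Haaland: 1/√f = -1.8 log₁₀[(0.049/3.7)^1.11 + 6.9/2.472e+04] = -1.8 log₁₀[0.00823 + 0.000279] = 3.726, so f = 0.07204.
Darcy-Weisbach: ΔP = f(L/D)(ρV²/2) = 0.07204·(10/0.0561)·(1.32·6.41²/2) = 0.07204·178.3·27.12 = 348.2 Pa.
ΔP = 348.2 Pa = 0.00348 bar.

ΔP ≈ 0.00348 bar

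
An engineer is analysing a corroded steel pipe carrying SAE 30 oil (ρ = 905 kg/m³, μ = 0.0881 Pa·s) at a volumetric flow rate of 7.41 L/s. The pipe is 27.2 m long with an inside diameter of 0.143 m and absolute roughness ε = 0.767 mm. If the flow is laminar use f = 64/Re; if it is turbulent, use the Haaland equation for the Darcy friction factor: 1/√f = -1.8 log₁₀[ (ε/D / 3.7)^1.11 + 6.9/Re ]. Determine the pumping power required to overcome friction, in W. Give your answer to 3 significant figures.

Q = 7.41 L/s = 7.41/1000 = 0.00741 m³/s.
Cross-sectional area A = πD²/4 = π(0.143)²/4 = 0.01606 m²; mean velocity V = Q/A = 0.00741/0.01606 = 0.4614 m/s.
Reynolds number Re = ρVD/μ = 905 · 0.4614 · 0.143 / 0.0881 = 677.7.
Re < 2300 → laminar flow, so f = 64/Re = 64/677.7 = 0.09443 (the turbulent correlation is not needed).
Darcy-Weisbach: ΔP = f(L/D)(ρV²/2) = 0.09443·(27.2/0.143)·(905·0.4614²/2) = 0.09443·190.2·96.32 = 1730 Pa.
Pumping power P = QΔP = 0.00741·1730 = 12.82 W = 12.8 W.

P ≈ 12.8 W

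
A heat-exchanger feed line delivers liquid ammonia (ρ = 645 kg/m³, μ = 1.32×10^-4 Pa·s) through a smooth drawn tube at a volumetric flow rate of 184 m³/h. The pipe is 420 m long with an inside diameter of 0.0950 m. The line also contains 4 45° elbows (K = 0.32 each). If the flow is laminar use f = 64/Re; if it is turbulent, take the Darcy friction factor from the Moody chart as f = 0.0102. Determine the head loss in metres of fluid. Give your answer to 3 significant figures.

h_f ≈ 123 m

Q = 184 m³/h = 184/3600 = 0.05111 m³/s.
Cross-sectional area A = πD²/4 = π(0.095)²/4 = 0.007088 m²; mean velocity V = Q/A = 0.05111/0.007088 = 7.211 m/s.
Reynolds number Re = ρVD/μ = 645 · 7.211 · 0.095 / 0.000132 = 3.347e+06.
Re > 4000 → turbulent; use the Moody-chart value f = 0.0102.
Total minor-loss coefficient ΣK = 4·0.32 = 1.28.
ΔP = [f·L/D + ΣK]·(ρV²/2) = [0.0102·420/0.095 + 1.28]·(645·7.211²/2) = [45.09 + 1.28]·1.677e+04 = 7.776e+05 Pa.
Head loss h_f = ΔP/(ρg) = 7.776e+05/(645·9.81) = 123 m.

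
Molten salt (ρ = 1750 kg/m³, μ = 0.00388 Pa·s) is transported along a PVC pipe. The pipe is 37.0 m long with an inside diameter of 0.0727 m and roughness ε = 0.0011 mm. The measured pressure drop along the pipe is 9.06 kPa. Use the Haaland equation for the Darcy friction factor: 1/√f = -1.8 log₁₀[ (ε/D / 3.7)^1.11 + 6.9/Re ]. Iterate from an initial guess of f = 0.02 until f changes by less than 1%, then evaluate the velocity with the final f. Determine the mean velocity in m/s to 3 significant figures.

V ≈ 0.936 m/s

Rearranging Darcy-Weisbach: V = √(2·ΔP·D/(f·L·ρ)). With ε/D = 1.1e-06/0.0727 = 1.51e-05, iterate starting from f = 0.02:
  f = 0.02 → V = √(2·9060·0.0727/(0.02·37·1750)) = 1.009 m/s; Re = ρVD/μ = 3.307e+04; f → 0.02281
  f = 0.02281 → V = 0.9444 m/s; Re = 3.097e+04; f → 0.02317
  f = 0.02317 → V = 0.9371 m/s; Re = 3.073e+04; f → 0.02321
Converged (Δf/f < 1%). With the final f = 0.02321: V = √(2·9060·0.0727/(0.02321·37·1750)) = 0.9363 m/s.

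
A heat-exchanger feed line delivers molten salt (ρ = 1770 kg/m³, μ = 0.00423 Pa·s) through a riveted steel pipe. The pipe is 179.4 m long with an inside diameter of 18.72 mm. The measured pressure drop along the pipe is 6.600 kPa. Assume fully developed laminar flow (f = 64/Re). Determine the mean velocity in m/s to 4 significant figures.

For laminar flow, f = 64/Re with Re = ρVD/μ, so Darcy-Weisbach reduces to ΔP = 32μLV/D². Solving for V: V = ΔP·D²/(32μL) = 6600·(0.01872)²/(32·0.00423·179.4) = 0.09525 m/s.
Check: Re = ρVD/μ = 1770·0.09525·0.01872/0.00423 = 746.1 < 2300, so the laminar assumption holds.

V ≈ 0.09525 m/s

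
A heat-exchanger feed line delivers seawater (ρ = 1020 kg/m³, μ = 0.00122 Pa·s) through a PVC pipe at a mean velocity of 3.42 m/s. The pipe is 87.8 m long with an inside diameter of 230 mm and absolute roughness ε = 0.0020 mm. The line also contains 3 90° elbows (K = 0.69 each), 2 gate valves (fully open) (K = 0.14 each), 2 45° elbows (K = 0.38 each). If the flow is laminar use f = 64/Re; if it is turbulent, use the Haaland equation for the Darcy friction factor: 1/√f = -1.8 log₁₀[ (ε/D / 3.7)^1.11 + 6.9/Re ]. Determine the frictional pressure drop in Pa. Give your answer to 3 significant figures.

ΔP ≈ 47200 Pa

Reynolds number Re = ρVD/μ = 1020 · 3.42 · 0.23 / 0.00122 = 6.576e+05.
Re > 4000 → turbulent. Relative roughness ε/D = 2e-06/0.23 = 8.7e-06. Haaland: 1/√f = -1.8 log₁₀[(8.7e-06/3.7)^1.11 + 6.9/6.576e+05] = -1.8 log₁₀[5.65e-07 + 1.05e-05] = 8.921, so f = 0.01256.
Total minor-loss coefficient ΣK = 3·0.69 + 2·0.14 + 2·0.38 = 3.11.
ΔP = [f·L/D + ΣK]·(ρV²/2) = [0.01256·87.8/0.23 + 3.11]·(1020·3.42²/2) = [4.796 + 3.11]·5965 = 4.716e+04 Pa.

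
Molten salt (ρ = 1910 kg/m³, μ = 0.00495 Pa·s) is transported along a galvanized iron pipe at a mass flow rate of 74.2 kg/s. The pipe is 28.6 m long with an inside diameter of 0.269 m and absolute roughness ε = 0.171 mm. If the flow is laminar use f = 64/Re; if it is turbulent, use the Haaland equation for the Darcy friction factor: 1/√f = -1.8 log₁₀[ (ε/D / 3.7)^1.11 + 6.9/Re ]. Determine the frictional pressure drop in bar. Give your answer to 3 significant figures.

A = πD²/4 = π(0.269)²/4 = 0.05683 m²; mean velocity V = ṁ/(ρA) = 74.2/(1910 · 0.05683) = 0.6836 m/s.
Reynolds number Re = ρVD/μ = 1910 · 0.6836 · 0.269 / 0.00495 = 7.095e+04.
Re > 4000 → turbulent. Relative roughness ε/D = 0.000171/0.269 = 0.000636. Haaland: 1/√f = -1.8 log₁₀[(0.000636/3.7)^1.11 + 6.9/7.095e+04] = -1.8 log₁₀[6.62e-05 + 9.73e-05] = 6.816, so f = 0.02153.
Darcy-Weisbach: ΔP = f(L/D)(ρV²/2) = 0.02153·(28.6/0.269)·(1910·0.6836²/2) = 0.02153·106.3·446.2 = 1021 Pa.
ΔP = 1021 Pa = 0.0102 bar.

ΔP ≈ 0.0102 bar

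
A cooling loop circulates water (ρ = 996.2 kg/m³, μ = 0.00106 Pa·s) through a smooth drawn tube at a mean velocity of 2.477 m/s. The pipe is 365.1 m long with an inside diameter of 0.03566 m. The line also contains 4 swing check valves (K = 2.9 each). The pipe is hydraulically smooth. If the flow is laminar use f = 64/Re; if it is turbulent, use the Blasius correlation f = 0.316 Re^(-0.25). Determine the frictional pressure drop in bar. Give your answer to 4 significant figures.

Reynolds number Re = ρVD/μ = 996.2 · 2.477 · 0.03566 / 0.00106 = 8.301e+04.
Re > 4000 → turbulent. Smooth-pipe (Blasius): f = 0.316 Re^(-0.25) = 0.316/(8.301e+04)^0.25 = 0.01862.
Total minor-loss coefficient ΣK = 4·2.9 = 11.6.
ΔP = [f·L/D + ΣK]·(ρV²/2) = [0.01862·365.1/0.03566 + 11.6]·(996.2·2.477²/2) = [190.6 + 11.6]·3056 = 6.18e+05 Pa.
ΔP = 6.18e+05 Pa = 6.180 bar.

ΔP ≈ 6.180 bar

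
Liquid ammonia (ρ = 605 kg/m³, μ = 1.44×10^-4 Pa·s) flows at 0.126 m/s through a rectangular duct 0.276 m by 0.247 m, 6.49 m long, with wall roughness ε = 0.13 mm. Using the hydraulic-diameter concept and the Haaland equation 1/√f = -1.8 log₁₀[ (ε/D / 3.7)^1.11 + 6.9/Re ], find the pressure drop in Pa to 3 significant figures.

Hydraulic diameter D_h = 4A/P = 4·(0.276·0.247)/(2·(0.276+0.247)) = 0.2727/1.046 = 0.2607 m.
Re = ρVD_h/μ = 605·0.126·0.2607/0.000144 = 1.38e+05.
ε/D_h = 0.00013/0.2607 = 0.000499; Haaland gives 1/√f = -1.8 log₁₀[5.06e-05+5e-05] = 7.196, so f = 0.01931.
ΔP = f(L/D_h)(ρV²/2) = 0.01931·6.49/0.2607·4.802 = 2.309 Pa.

ΔP ≈ 2.31 Pa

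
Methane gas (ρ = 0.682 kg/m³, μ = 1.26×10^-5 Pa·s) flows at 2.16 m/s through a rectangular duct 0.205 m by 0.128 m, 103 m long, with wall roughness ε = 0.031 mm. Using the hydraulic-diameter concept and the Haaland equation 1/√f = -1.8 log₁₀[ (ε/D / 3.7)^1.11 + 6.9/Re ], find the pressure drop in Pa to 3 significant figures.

Hydraulic diameter D_h = 4A/P = 4·(0.205·0.128)/(2·(0.205+0.128)) = 0.105/0.666 = 0.1576 m.
Re = ρVD_h/μ = 0.682·2.16·0.1576/1.26e-05 = 1.843e+04.
ε/D_h = 3.1e-05/0.1576 = 0.000197; Haaland gives 1/√f = -1.8 log₁₀[1.8e-05+0.000374] = 6.131, so f = 0.0266.
ΔP = f(L/D_h)(ρV²/2) = 0.0266·103/0.1576·1.591 = 27.66 Pa.

ΔP ≈ 27.7 Pa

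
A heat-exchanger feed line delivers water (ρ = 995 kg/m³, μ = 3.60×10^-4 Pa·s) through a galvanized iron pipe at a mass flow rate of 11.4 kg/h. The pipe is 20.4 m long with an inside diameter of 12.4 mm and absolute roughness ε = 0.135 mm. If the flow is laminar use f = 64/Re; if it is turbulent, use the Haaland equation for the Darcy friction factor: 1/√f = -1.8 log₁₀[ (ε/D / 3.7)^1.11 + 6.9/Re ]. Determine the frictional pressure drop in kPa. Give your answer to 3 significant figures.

ΔP ≈ 0.0403 kPa

ṁ = 11.4 kg/h = 11.4/3600 = 0.003167 kg/s.
A = πD²/4 = π(0.0124)²/4 = 0.0001208 m²; mean velocity V = ṁ/(ρA) = 0.003167/(995 · 0.0001208) = 0.02635 m/s.
Reynolds number Re = ρVD/μ = 995 · 0.02635 · 0.0124 / 0.00036 = 903.2.
Re < 2300 → laminar flow, so f = 64/Re = 64/903.2 = 0.07086 (the turbulent correlation is not needed).
Darcy-Weisbach: ΔP = f(L/D)(ρV²/2) = 0.07086·(20.4/0.0124)·(995·0.02635²/2) = 0.07086·1645·0.3455 = 40.28 Pa.
ΔP = 40.28 Pa = 0.0403 kPa.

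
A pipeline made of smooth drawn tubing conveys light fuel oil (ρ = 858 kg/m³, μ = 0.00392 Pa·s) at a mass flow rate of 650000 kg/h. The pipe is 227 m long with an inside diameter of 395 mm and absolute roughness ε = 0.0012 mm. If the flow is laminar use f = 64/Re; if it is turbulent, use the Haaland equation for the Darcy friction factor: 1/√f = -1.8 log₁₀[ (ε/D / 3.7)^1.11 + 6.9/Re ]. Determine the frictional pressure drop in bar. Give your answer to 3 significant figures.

ṁ = 650000 kg/h = 650000/3600 = 180.6 kg/s.
A = πD²/4 = π(0.395)²/4 = 0.1225 m²; mean velocity V = ṁ/(ρA) = 180.6/(858 · 0.1225) = 1.717 m/s.
Reynolds number Re = ρVD/μ = 858 · 1.717 · 0.395 / 0.00392 = 1.485e+05.
Re > 4000 → turbulent. Relative roughness ε/D = 1.2e-06/0.395 = 3.04e-06. Haaland: 1/√f = -1.8 log₁₀[(3.04e-06/3.7)^1.11 + 6.9/1.485e+05] = -1.8 log₁₀[1.76e-07 + 4.65e-05] = 7.796, so f = 0.01645.
Darcy-Weisbach: ΔP = f(L/D)(ρV²/2) = 0.01645·(227/0.395)·(858·1.717²/2) = 0.01645·574.7·1265 = 1.196e+04 Pa.
ΔP = 1.196e+04 Pa = 0.120 bar.

ΔP ≈ 0.120 bar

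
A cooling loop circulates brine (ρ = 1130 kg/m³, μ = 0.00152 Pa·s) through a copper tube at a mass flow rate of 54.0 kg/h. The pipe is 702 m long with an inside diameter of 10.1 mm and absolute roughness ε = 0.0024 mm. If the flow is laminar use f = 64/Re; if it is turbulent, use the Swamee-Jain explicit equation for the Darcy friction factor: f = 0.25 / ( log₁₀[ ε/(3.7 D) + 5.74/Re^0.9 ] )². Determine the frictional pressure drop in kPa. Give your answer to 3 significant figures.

ṁ = 54.0 kg/h = 54.0/3600 = 0.015 kg/s.
A = πD²/4 = π(0.0101)²/4 = 8.012e-05 m²; mean velocity V = ṁ/(ρA) = 0.015/(1130 · 8.012e-05) = 0.1657 m/s.
Reynolds number Re = ρVD/μ = 1130 · 0.1657 · 0.0101 / 0.00152 = 1244.
Re < 2300 → laminar flow, so f = 64/Re = 64/1244 = 0.05145 (the turbulent correlation is not needed).
Darcy-Weisbach: ΔP = f(L/D)(ρV²/2) = 0.05145·(702/0.0101)·(1130·0.1657²/2) = 0.05145·6.95e+04·15.51 = 5.546e+04 Pa.
ΔP = 5.546e+04 Pa = 55.5 kPa.

ΔP ≈ 55.5 kPa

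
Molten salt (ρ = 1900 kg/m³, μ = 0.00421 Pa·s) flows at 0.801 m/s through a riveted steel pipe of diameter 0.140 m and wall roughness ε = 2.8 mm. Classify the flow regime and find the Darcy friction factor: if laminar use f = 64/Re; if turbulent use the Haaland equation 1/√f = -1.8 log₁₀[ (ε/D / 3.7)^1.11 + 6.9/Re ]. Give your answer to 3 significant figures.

f ≈ 0.0495

Re = ρVD/μ = 1900·0.801·0.14/0.00421 = 5.061e+04.
Re > 4000 → turbulent. ε/D = 0.0028/0.14 = 0.02; Haaland: 1/√f = -1.8 log₁₀[0.00304 + 0.000136] = 4.496, so f = 0.04948.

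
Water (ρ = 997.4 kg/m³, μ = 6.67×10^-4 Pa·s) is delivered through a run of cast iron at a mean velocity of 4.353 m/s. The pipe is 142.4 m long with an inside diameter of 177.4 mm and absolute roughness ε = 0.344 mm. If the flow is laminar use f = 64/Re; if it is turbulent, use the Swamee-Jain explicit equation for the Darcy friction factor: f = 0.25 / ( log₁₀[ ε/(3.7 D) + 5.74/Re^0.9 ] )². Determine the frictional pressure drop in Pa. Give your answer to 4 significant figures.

Reynolds number Re = ρVD/μ = 997.4 · 4.353 · 0.1774 / 0.000667 = 1.155e+06.
Re > 4000 → turbulent. Relative roughness ε/D = 0.000344/0.1774 = 0.00194. Swamee-Jain: f = 0.25/(log₁₀[0.00194/3.7 + 5.74/1.155e+06^0.9])² = 0.25/(log₁₀[0.000524 + 2.01e-05])² = 0.25/(-3.264)² = 0.02346.
Darcy-Weisbach: ΔP = f(L/D)(ρV²/2) = 0.02346·(142.4/0.1774)·(997.4·4.353²/2) = 0.02346·802.7·9450 = 1.78e+05 Pa.

ΔP ≈ 178000 Pa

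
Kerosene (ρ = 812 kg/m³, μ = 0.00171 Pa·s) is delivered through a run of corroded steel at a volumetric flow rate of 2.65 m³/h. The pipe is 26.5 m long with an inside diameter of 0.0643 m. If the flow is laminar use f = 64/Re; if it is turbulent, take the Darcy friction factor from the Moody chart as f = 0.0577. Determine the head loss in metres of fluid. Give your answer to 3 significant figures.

h_f ≈ 0.0623 m

Q = 2.65 m³/h = 2.65/3600 = 0.0007361 m³/s.
Cross-sectional area A = πD²/4 = π(0.0643)²/4 = 0.003247 m²; mean velocity V = Q/A = 0.0007361/0.003247 = 0.2267 m/s.
Reynolds number Re = ρVD/μ = 812 · 0.2267 · 0.0643 / 0.00171 = 6922.
Re > 4000 → turbulent; use the Moody-chart value f = 0.0577.
Darcy-Weisbach: ΔP = f(L/D)(ρV²/2) = 0.0577·(26.5/0.0643)·(812·0.2267²/2) = 0.0577·412.1·20.86 = 496.1 Pa.
Head loss h_f = ΔP/(ρg) = 496.1/(812·9.81) = 0.0623 m.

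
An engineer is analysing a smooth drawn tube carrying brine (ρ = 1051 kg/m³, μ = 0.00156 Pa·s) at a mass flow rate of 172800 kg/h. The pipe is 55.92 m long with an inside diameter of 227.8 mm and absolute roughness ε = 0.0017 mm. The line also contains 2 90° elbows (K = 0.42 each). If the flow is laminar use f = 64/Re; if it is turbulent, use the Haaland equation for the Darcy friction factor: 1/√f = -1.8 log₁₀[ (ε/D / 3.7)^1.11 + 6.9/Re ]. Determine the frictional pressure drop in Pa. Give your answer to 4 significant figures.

ΔP ≈ 3147 Pa

ṁ = 172800 kg/h = 172800/3600 = 48 kg/s.
A = πD²/4 = π(0.2278)²/4 = 0.04076 m²; mean velocity V = ṁ/(ρA) = 48/(1051 · 0.04076) = 1.121 m/s.
Reynolds number Re = ρVD/μ = 1051 · 1.121 · 0.2278 / 0.00156 = 1.72e+05.
Re > 4000 → turbulent. Relative roughness ε/D = 1.7e-06/0.2278 = 7.46e-06. Haaland: 1/√f = -1.8 log₁₀[(7.46e-06/3.7)^1.11 + 6.9/1.72e+05] = -1.8 log₁₀[4.77e-07 + 4.01e-05] = 7.905, so f = 0.016.
Total minor-loss coefficient ΣK = 2·0.42 = 0.84.
ΔP = [f·L/D + ΣK]·(ρV²/2) = [0.016·55.92/0.2278 + 0.84]·(1051·1.121²/2) = [3.929 + 0.84]·659.9 = 3147 Pa.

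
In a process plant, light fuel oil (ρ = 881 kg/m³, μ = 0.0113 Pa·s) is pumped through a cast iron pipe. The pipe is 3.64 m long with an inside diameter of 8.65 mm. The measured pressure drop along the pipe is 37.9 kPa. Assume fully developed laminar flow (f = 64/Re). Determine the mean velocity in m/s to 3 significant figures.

For laminar flow, f = 64/Re with Re = ρVD/μ, so Darcy-Weisbach reduces to ΔP = 32μLV/D². Solving for V: V = ΔP·D²/(32μL) = 3.79e+04·(0.00865)²/(32·0.0113·3.64) = 2.154 m/s.
Check: Re = ρVD/μ = 881·2.154·0.00865/0.0113 = 1453 < 2300, so the laminar assumption holds.

V ≈ 2.15 m/s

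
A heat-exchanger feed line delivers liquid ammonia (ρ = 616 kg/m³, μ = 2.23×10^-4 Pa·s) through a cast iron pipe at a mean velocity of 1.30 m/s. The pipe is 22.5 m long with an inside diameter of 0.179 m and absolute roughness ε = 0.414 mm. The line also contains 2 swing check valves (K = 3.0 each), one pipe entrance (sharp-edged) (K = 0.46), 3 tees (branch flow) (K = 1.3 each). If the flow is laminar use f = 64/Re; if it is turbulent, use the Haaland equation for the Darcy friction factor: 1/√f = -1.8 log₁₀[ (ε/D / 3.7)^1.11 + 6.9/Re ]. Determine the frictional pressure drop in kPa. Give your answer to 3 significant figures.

ΔP ≈ 7.00 kPa

Reynolds number Re = ρVD/μ = 616 · 1.3 · 0.179 / 0.000223 = 6.428e+05.
Re > 4000 → turbulent. Relative roughness ε/D = 0.000414/0.179 = 0.00231. Haaland: 1/√f = -1.8 log₁₀[(0.00231/3.7)^1.11 + 6.9/6.428e+05] = -1.8 log₁₀[0.000278 + 1.07e-05] = 6.372, so f = 0.02463.
Total minor-loss coefficient ΣK = 2·3 + 1·0.46 + 3·1.3 = 10.4.
ΔP = [f·L/D + ΣK]·(ρV²/2) = [0.02463·22.5/0.179 + 10.4]·(616·1.3²/2) = [3.096 + 10.4]·520.5 = 7004 Pa.
ΔP = 7004 Pa = 7.00 kPa.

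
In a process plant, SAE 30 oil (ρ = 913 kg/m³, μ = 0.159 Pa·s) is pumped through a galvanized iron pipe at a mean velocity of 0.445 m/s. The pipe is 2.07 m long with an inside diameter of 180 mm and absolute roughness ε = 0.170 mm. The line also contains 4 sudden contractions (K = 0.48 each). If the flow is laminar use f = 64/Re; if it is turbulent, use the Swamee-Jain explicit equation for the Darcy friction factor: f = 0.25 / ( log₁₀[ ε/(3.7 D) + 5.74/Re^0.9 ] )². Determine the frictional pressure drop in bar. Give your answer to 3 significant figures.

Reynolds number Re = ρVD/μ = 913 · 0.445 · 0.18 / 0.159 = 459.9.
Re < 2300 → laminar flow, so f = 64/Re = 64/459.9 = 0.1391 (the turbulent correlation is not needed).
Total minor-loss coefficient ΣK = 4·0.48 = 1.92.
ΔP = [f·L/D + ΣK]·(ρV²/2) = [0.1391·2.07/0.18 + 1.92]·(913·0.445²/2) = [1.6 + 1.92]·90.4 = 318.2 Pa.
ΔP = 318.2 Pa = 0.00318 bar.

ΔP ≈ 0.00318 bar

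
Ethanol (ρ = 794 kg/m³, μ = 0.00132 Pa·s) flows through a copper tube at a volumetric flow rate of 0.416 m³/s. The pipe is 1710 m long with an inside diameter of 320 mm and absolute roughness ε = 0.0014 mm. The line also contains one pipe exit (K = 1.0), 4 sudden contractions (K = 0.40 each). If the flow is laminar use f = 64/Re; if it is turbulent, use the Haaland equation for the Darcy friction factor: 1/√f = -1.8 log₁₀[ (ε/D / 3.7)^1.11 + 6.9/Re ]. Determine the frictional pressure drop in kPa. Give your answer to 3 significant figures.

ΔP ≈ 690 kPa

Cross-sectional area A = πD²/4 = π(0.32)²/4 = 0.08042 m²; mean velocity V = Q/A = 0.416/0.08042 = 5.173 m/s.
Reynolds number Re = ρVD/μ = 794 · 5.173 · 0.32 / 0.00132 = 9.956e+05.
Re > 4000 → turbulent. Relative roughness ε/D = 1.4e-06/0.32 = 4.37e-06. Haaland: 1/√f = -1.8 log₁₀[(4.37e-06/3.7)^1.11 + 6.9/9.956e+05] = -1.8 log₁₀[2.64e-07 + 6.93e-06] = 9.257, so f = 0.01167.
Total minor-loss coefficient ΣK = 1·1 + 4·0.4 = 2.6.
ΔP = [f·L/D + ΣK]·(ρV²/2) = [0.01167·1710/0.32 + 2.6]·(794·5.173²/2) = [62.35 + 2.6]·1.062e+04 = 6.899e+05 Pa.
ΔP = 6.899e+05 Pa = 690 kPa.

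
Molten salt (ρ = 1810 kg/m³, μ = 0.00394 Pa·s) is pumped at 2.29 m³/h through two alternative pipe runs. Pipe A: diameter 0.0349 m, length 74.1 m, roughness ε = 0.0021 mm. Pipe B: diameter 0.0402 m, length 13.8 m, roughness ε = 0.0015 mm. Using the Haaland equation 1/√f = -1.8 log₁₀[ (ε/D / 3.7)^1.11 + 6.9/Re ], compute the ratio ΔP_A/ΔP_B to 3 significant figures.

ΔP_A/ΔP_B ≈ 10.5

Pipe A: V = Q/A = 0.0006361/0.0009566 = 0.665 m/s; Re = 1.066e+04; ε/D = 6.02e-05; Haaland → f = 0.03041; ΔP_A = f(L/D)(ρV²/2) = 2.584e+04 Pa.
Pipe B: V = Q/A = 0.0006361/0.001269 = 0.5012 m/s; Re = 9255; ε/D = 3.73e-05; Haaland → f = 0.03159; ΔP_B = f(L/D)(ρV²/2) = 2465 Pa.
ΔP_A/ΔP_B = 2.584e+04/2465 = 10.5.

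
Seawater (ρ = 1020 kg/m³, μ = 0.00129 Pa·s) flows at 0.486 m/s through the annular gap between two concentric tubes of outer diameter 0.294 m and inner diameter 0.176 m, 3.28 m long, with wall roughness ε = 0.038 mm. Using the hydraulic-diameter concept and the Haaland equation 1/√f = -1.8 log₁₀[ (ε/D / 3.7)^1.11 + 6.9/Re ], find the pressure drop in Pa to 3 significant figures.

ΔP ≈ 74.0 Pa

Hydraulic diameter D_h = 4A/P = D_o - D_i = 0.294 - 0.176 = 0.118 m.
Re = ρVD_h/μ = 1020·0.486·0.118/0.00129 = 4.534e+04.
ε/D_h = 3.8e-05/0.118 = 0.000322; Haaland gives 1/√f = -1.8 log₁₀[3.11e-05+0.000152] = 6.726, so f = 0.0221.
ΔP = f(L/D_h)(ρV²/2) = 0.0221·3.28/0.118·120.5 = 74.01 Pa.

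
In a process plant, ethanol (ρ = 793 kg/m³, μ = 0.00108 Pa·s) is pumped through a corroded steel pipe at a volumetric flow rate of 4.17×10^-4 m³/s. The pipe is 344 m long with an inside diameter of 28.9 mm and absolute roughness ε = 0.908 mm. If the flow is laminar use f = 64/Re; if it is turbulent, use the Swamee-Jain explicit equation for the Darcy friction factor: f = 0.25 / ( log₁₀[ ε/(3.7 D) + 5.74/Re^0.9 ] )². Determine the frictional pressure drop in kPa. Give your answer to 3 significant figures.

ΔP ≈ 117 kPa

Cross-sectional area A = πD²/4 = π(0.0289)²/4 = 0.000656 m²; mean velocity V = Q/A = 0.000417/0.000656 = 0.6357 m/s.
Reynolds number Re = ρVD/μ = 793 · 0.6357 · 0.0289 / 0.00108 = 1.349e+04.
Re > 4000 → turbulent. Relative roughness ε/D = 0.000908/0.0289 = 0.0314. Swamee-Jain: f = 0.25/(log₁₀[0.0314/3.7 + 5.74/1.349e+04^0.9])² = 0.25/(log₁₀[0.00849 + 0.0011])² = 0.25/(-2.018)² = 0.06139.
Darcy-Weisbach: ΔP = f(L/D)(ρV²/2) = 0.06139·(344/0.0289)·(793·0.6357²/2) = 0.06139·1.19e+04·160.2 = 1.171e+05 Pa.
ΔP = 1.171e+05 Pa = 117 kPa.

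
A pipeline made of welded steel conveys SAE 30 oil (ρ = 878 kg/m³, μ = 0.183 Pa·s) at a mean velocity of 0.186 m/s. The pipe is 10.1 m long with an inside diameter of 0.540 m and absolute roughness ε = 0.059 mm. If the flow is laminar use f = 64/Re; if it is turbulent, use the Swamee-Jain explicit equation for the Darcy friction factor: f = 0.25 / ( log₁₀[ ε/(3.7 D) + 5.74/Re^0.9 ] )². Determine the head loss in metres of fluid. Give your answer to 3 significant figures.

h_f ≈ 0.00438 m

Reynolds number Re = ρVD/μ = 878 · 0.186 · 0.54 / 0.183 = 481.9.
Re < 2300 → laminar flow, so f = 64/Re = 64/481.9 = 0.1328 (the turbulent correlation is not needed).
Darcy-Weisbach: ΔP = f(L/D)(ρV²/2) = 0.1328·(10.1/0.54)·(878·0.186²/2) = 0.1328·18.7·15.19 = 37.73 Pa.
Head loss h_f = ΔP/(ρg) = 37.73/(878·9.81) = 0.00438 m.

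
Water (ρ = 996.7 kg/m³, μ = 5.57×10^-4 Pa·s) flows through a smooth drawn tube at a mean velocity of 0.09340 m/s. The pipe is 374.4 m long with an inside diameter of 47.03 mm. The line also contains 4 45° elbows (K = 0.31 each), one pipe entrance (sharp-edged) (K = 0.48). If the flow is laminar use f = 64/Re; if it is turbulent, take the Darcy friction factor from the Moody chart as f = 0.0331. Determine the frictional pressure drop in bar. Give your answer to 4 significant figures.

ΔP ≈ 0.01153 bar

Reynolds number Re = ρVD/μ = 996.7 · 0.0934 · 0.04703 / 0.000557 = 7860.
Re > 4000 → turbulent; use the Moody-chart value f = 0.0331.
Total minor-loss coefficient ΣK = 4·0.31 + 1·0.48 = 1.72.
ΔP = [f·L/D + ΣK]·(ρV²/2) = [0.0331·374.4/0.04703 + 1.72]·(996.7·0.0934²/2) = [263.5 + 1.72]·4.347 = 1153 Pa.
ΔP = 1153 Pa = 0.01153 bar.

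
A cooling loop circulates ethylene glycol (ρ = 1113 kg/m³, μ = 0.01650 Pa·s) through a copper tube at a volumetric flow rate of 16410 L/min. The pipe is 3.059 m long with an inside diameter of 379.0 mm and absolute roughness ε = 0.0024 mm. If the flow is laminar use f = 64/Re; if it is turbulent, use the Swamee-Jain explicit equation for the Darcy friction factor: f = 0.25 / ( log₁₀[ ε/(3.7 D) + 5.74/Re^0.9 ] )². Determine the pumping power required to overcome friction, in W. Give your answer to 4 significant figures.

P ≈ 143.1 W

Q = 16410 L/min = 16410/60000 = 0.2735 m³/s.
Cross-sectional area A = πD²/4 = π(0.379)²/4 = 0.1128 m²; mean velocity V = Q/A = 0.2735/0.1128 = 2.424 m/s.
Reynolds number Re = ρVD/μ = 1113 · 2.424 · 0.379 / 0.0165 = 6.198e+04.
Re > 4000 → turbulent. Relative roughness ε/D = 2.4e-06/0.379 = 6.33e-06. Swamee-Jain: f = 0.25/(log₁₀[6.33e-06/3.7 + 5.74/6.198e+04^0.9])² = 0.25/(log₁₀[1.71e-06 + 0.000279])² = 0.25/(-3.551)² = 0.01982.
Darcy-Weisbach: ΔP = f(L/D)(ρV²/2) = 0.01982·(3.059/0.379)·(1113·2.424²/2) = 0.01982·8.071·3271 = 523.3 Pa.
Pumping power P = QΔP = 0.2735·523.3 = 143.11 W = 143.1 W.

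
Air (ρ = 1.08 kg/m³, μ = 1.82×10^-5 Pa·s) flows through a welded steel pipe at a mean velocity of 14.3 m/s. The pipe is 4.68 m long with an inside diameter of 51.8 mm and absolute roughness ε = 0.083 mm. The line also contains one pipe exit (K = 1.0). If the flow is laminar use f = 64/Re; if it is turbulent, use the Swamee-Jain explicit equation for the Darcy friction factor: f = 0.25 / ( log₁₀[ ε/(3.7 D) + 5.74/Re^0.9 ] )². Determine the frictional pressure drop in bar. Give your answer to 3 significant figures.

ΔP ≈ 0.00372 bar

Reynolds number Re = ρVD/μ = 1.08 · 14.3 · 0.0518 / 1.82e-05 = 4.396e+04.
Re > 4000 → turbulent. Relative roughness ε/D = 8.3e-05/0.0518 = 0.0016. Swamee-Jain: f = 0.25/(log₁₀[0.0016/3.7 + 5.74/4.396e+04^0.9])² = 0.25/(log₁₀[0.000433 + 0.00038])² = 0.25/(-3.09)² = 0.02619.
Total minor-loss coefficient ΣK = 1·1 = 1.
ΔP = [f·L/D + ΣK]·(ρV²/2) = [0.02619·4.68/0.0518 + 1]·(1.08·14.3²/2) = [2.366 + 1]·110.4 = 371.7 Pa.
ΔP = 371.7 Pa = 0.00372 bar.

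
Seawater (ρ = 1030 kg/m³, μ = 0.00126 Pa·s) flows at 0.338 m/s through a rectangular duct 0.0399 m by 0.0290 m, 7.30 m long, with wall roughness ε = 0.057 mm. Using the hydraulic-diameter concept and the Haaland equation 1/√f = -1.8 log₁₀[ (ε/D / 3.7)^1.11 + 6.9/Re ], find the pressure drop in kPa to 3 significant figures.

ΔP ≈ 0.431 kPa

Hydraulic diameter D_h = 4A/P = 4·(0.0399·0.029)/(2·(0.0399+0.029)) = 0.004628/0.1378 = 0.03359 m.
Re = ρVD_h/μ = 1030·0.338·0.03359/0.00126 = 9280.
ε/D_h = 5.7e-05/0.03359 = 0.0017; Haaland gives 1/√f = -1.8 log₁₀[0.000197+0.000744] = 5.448, so f = 0.03369.
ΔP = f(L/D_h)(ρV²/2) = 0.03369·7.3/0.03359·58.84 = 430.8 Pa.
ΔP = 0.431 kPa.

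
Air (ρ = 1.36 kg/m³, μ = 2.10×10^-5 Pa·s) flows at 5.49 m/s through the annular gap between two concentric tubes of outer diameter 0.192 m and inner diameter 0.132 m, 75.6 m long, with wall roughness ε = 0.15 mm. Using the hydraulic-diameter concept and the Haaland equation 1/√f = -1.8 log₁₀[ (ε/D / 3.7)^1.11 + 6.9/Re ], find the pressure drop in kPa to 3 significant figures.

Hydraulic diameter D_h = 4A/P = D_o - D_i = 0.192 - 0.132 = 0.06 m.
Re = ρVD_h/μ = 1.36·5.49·0.06/2.1e-05 = 2.133e+04.
ε/D_h = 0.00015/0.06 = 0.0025; Haaland gives 1/√f = -1.8 log₁₀[0.000303+0.000323] = 5.766, so f = 0.03008.
ΔP = f(L/D_h)(ρV²/2) = 0.03008·75.6/0.06·20.5 = 776.7 Pa.
ΔP = 0.777 kPa.

ΔP ≈ 0.777 kPa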